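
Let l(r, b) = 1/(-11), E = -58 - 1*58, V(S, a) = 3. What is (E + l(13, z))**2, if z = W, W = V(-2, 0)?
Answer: 1630729/121 ≈ 13477.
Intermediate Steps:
W = 3
z = 3
E = -116 (E = -58 - 58 = -116)
l(r, b) = -1/11
(E + l(13, z))**2 = (-116 - 1/11)**2 = (-1277/11)**2 = 1630729/121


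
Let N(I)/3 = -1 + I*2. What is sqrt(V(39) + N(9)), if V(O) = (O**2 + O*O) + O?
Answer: 6*sqrt(87) ≈ 55.964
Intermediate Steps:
N(I) = -3 + 6*I (N(I) = 3*(-1 + I*2) = 3*(-1 + 2*I) = -3 + 6*I)
V(O) = O + 2*O**2 (V(O) = (O**2 + O**2) + O = 2*O**2 + O = O + 2*O**2)
sqrt(V(39) + N(9)) = sqrt(39*(1 + 2*39) + (-3 + 6*9)) = sqrt(39*(1 + 78) + (-3 + 54)) = sqrt(39*79 + 51) = sqrt(3081 + 51) = sqrt(3132) = 6*sqrt(87)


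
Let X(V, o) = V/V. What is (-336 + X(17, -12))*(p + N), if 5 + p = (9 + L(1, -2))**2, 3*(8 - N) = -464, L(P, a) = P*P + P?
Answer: -280060/3 ≈ -93353.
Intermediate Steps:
L(P, a) = P + P**2 (L(P, a) = P**2 + P = P + P**2)
X(V, o) = 1
N = 488/3 (N = 8 - 1/3*(-464) = 8 + 464/3 = 488/3 ≈ 162.67)
p = 116 (p = -5 + (9 + 1*(1 + 1))**2 = -5 + (9 + 1*2)**2 = -5 + (9 + 2)**2 = -5 + 11**2 = -5 + 121 = 116)
(-336 + X(17, -12))*(p + N) = (-336 + 1)*(116 + 488/3) = -335*836/3 = -280060/3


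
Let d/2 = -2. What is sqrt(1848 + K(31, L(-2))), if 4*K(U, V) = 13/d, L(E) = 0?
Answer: sqrt(29555)/4 ≈ 42.979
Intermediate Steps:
d = -4 (d = 2*(-2) = -4)
K(U, V) = -13/16 (K(U, V) = (13/(-4))/4 = (13*(-1/4))/4 = (1/4)*(-13/4) = -13/16)
sqrt(1848 + K(31, L(-2))) = sqrt(1848 - 13/16) = sqrt(29555/16) = sqrt(29555)/4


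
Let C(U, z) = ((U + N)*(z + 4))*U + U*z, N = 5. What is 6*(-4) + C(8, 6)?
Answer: 1064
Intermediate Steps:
C(U, z) = U*z + U*(4 + z)*(5 + U) (C(U, z) = ((U + 5)*(z + 4))*U + U*z = ((5 + U)*(4 + z))*U + U*z = ((4 + z)*(5 + U))*U + U*z = U*(4 + z)*(5 + U) + U*z = U*z + U*(4 + z)*(5 + U))
6*(-4) + C(8, 6) = 6*(-4) + 8*(20 + 4*8 + 6*6 + 8*6) = -24 + 8*(20 + 32 + 36 + 48) = -24 + 8*136 = -24 + 1088 = 1064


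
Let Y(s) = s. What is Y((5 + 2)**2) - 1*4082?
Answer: -4033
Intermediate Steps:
Y((5 + 2)**2) - 1*4082 = (5 + 2)**2 - 1*4082 = 7**2 - 4082 = 49 - 4082 = -4033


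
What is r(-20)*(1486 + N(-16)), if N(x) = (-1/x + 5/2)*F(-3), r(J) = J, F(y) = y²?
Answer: -120725/4 ≈ -30181.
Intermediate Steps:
N(x) = 45/2 - 9/x (N(x) = (-1/x + 5/2)*(-3)² = (-1/x + 5*(½))*9 = (-1/x + 5/2)*9 = (5/2 - 1/x)*9 = 45/2 - 9/x)
r(-20)*(1486 + N(-16)) = -20*(1486 + (45/2 - 9/(-16))) = -20*(1486 + (45/2 - 9*(-1/16))) = -20*(1486 + (45/2 + 9/16)) = -20*(1486 + 369/16) = -20*24145/16 = -120725/4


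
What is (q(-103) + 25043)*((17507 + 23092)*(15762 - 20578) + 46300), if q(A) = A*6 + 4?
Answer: -4775343885636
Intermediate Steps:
q(A) = 4 + 6*A (q(A) = 6*A + 4 = 4 + 6*A)
(q(-103) + 25043)*((17507 + 23092)*(15762 - 20578) + 46300) = ((4 + 6*(-103)) + 25043)*((17507 + 23092)*(15762 - 20578) + 46300) = ((4 - 618) + 25043)*(40599*(-4816) + 46300) = (-614 + 25043)*(-195524784 + 46300) = 24429*(-195478484) = -4775343885636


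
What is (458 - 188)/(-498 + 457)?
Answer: -270/41 ≈ -6.5854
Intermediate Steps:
(458 - 188)/(-498 + 457) = 270/(-41) = 270*(-1/41) = -270/41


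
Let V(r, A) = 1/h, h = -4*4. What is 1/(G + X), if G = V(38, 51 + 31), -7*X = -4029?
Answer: 112/64457 ≈ 0.0017376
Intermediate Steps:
X = 4029/7 (X = -⅐*(-4029) = 4029/7 ≈ 575.57)
h = -16
V(r, A) = -1/16 (V(r, A) = 1/(-16) = -1/16)
G = -1/16 ≈ -0.062500
1/(G + X) = 1/(-1/16 + 4029/7) = 1/(64457/112) = 112/64457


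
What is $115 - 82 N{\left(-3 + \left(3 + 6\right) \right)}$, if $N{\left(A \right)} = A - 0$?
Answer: $-377$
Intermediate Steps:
$N{\left(A \right)} = A$ ($N{\left(A \right)} = A + 0 = A$)
$115 - 82 N{\left(-3 + \left(3 + 6\right) \right)} = 115 - 82 \left(-3 + \left(3 + 6\right)\right) = 115 - 82 \left(-3 + 9\right) = 115 - 492 = -377$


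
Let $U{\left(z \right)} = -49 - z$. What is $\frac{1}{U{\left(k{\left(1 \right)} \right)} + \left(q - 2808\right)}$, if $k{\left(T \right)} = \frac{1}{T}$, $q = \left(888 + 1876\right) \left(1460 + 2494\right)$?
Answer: $\frac{1}{10925998} \approx 9.1525 \cdot 10^{-8}$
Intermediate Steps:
$q = 10928856$ ($q = 2764 \cdot 3954 = 10928856$)
$\frac{1}{U{\left(k{\left(1 \right)} \right)} + \left(q - 2808\right)} = \frac{1}{\left(-49 - 1^{-1}\right) + \left(10928856 - 2808\right)} = \frac{1}{\left(-49 - 1\right) + 10926048} = \frac{1}{-50 + 10926048} = \frac{1}{10925998}$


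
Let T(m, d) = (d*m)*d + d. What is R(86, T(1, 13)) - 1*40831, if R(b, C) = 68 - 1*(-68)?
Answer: -40695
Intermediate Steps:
T(m, d) = d + m*d² (T(m, d) = m*d² + d = d + m*d²)
R(b, C) = 136 (R(b, C) = 68 + 68 = 136)
R(86, T(1, 13)) - 1*40831 = 136 - 1*40831 = 136 - 40831 = -40695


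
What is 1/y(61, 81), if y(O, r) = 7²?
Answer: 1/49 ≈ 0.020408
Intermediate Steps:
y(O, r) = 49
1/y(61, 81) = 1/49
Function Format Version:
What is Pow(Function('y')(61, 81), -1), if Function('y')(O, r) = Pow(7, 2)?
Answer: Rational(1, 49) ≈ 0.020408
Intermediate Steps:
Function('y')(O, r) = 49
Pow(Function('y')(61, 81), -1) = Pow(49, -1) = Rational(1, 49)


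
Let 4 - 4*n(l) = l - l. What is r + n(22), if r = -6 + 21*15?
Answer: 310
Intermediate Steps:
n(l) = 1 (n(l) = 1 - (l - l)/4 = 1 - ¼*0 = 1 + 0 = 1)
r = 309 (r = -6 + 315 = 309)
r + n(22) = 309 + 1 = 310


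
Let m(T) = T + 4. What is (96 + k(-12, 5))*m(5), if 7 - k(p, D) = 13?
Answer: 810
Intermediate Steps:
k(p, D) = -6 (k(p, D) = 7 - 1*13 = 7 - 13 = -6)
m(T) = 4 + T
(96 + k(-12, 5))*m(5) = (96 - 6)*(4 + 5) = 90*9 = 810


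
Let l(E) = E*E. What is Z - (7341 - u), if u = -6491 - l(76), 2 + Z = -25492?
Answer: -45102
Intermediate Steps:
l(E) = E²
Z = -25494 (Z = -2 - 25492 = -25494)
u = -12267 (u = -6491 - 1*76² = -6491 - 1*5776 = -6491 - 5776 = -12267)
Z - (7341 - u) = -25494 - (7341 - 1*(-12267)) = -25494 - (7341 + 12267) = -25494 - 1*19608 = -25494 - 19608 = -45102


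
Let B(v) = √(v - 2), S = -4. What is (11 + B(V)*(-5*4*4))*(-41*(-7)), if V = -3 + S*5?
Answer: 3157 - 114800*I ≈ 3157.0 - 1.148e+5*I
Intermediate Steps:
V = -23 (V = -3 - 4*5 = -3 - 20 = -23)
B(v) = √(-2 + v)
(11 + B(V)*(-5*4*4))*(-41*(-7)) = (11 + √(-2 - 23)*(-5*4*4))*(-41*(-7)) = (11 + √(-25)*(-20*4))*287 = (11 + (5*I)*(-80))*287 = (11 - 400*I)*287 = 3157 - 114800*I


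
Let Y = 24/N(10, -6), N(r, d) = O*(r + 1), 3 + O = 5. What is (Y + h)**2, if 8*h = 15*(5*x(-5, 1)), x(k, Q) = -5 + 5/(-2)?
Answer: 148425489/30976 ≈ 4791.6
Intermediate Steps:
O = 2 (O = -3 + 5 = 2)
N(r, d) = 2 + 2*r (N(r, d) = 2*(r + 1) = 2*(1 + r) = 2 + 2*r)
x(k, Q) = -15/2 (x(k, Q) = -5 + 5*(-1/2) = -5 - 5/2 = -15/2)
h = -1125/16 (h = (15*(5*(-15/2)))/8 = (15*(-75/2))/8 = (1/8)*(-1125/2) = -1125/16 ≈ -70.313)
Y = 12/11 (Y = 24/(2 + 2*10) = 24/(2 + 20) = 24/22 = 24*(1/22) = 12/11 ≈ 1.0909)
(Y + h)**2 = (12/11 - 1125/16)**2 = (-12183/176)**2 = 148425489/30976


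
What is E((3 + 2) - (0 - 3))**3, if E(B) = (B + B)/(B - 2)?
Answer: 512/27 ≈ 18.963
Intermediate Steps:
E(B) = 2*B/(-2 + B) (E(B) = (2*B)/(-2 + B) = 2*B/(-2 + B))
E((3 + 2) - (0 - 3))**3 = (2*((3 + 2) - (0 - 3))/(-2 + ((3 + 2) - (0 - 3))))**3 = (2*(5 - 1*(-3))/(-2 + (5 - 1*(-3))))**3 = (2*(5 + 3)/(-2 + (5 + 3)))**3 = (2*8/(-2 + 8))**3 = (2*8/6)**3 = (2*8*(1/6))**3 = (8/3)**3 = 512/27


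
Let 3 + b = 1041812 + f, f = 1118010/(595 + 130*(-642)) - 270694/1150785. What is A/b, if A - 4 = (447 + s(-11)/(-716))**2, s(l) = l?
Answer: 1953776850566449234365/10186001829930284552528 ≈ 0.19181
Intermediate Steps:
f = -261804039232/19071959805 (f = 1118010/(595 - 83460) - 270694*1/1150785 = 1118010/(-82865) - 270694/1150785 = 1118010*(-1/82865) - 270694/1150785 = -223602/16573 - 270694/1150785 = -261804039232/19071959805 ≈ -13.727)
b = 19869077568448013/19071959805 (b = -3 + (1041812 - 261804039232/19071959805) = -3 + 19869134784327428/19071959805 = 19869077568448013/19071959805 ≈ 1.0418e+6)
A = 102442374593/512656 (A = 4 + (447 - 11/(-716))**2 = 4 + (447 - 11*(-1/716))**2 = 4 + (447 + 11/716)**2 = 4 + (320063/716)**2 = 4 + 102440323969/512656 = 102442374593/512656 ≈ 1.9983e+5)
A/b = 102442374593/(512656*(19869077568448013/19071959805)) = (102442374593/512656)*(19071959805/19869077568448013) = 1953776850566449234365/10186001829930284552528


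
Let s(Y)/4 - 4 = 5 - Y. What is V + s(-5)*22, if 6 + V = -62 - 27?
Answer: 1137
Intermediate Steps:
V = -95 (V = -6 + (-62 - 27) = -6 - 89 = -95)
s(Y) = 36 - 4*Y (s(Y) = 16 + 4*(5 - Y) = 16 + (20 - 4*Y) = 36 - 4*Y)
V + s(-5)*22 = -95 + (36 - 4*(-5))*22 = -95 + (36 + 20)*22 = -95 + 56*22 = -95 + 1232 = 1137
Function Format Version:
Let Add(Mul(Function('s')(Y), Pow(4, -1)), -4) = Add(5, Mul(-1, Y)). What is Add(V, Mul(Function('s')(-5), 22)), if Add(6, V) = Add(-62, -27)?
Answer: 1137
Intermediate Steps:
V = -95 (V = Add(-6, Add(-62, -27)) = Add(-6, -89) = -95)
Function('s')(Y) = Add(36, Mul(-4, Y)) (Function('s')(Y) = Add(16, Mul(4, Add(5, Mul(-1, Y)))) = Add(16, Add(20, Mul(-4, Y))) = Add(36, Mul(-4, Y)))
Add(V, Mul(Function('s')(-5), 22)) = Add(-95, Mul(Add(36, Mul(-4, -5)), 22)) = Add(-95, Mul(Add(36, 20), 22)) = Add(-95, Mul(56, 22)) = Add(-95, 1232) = 1137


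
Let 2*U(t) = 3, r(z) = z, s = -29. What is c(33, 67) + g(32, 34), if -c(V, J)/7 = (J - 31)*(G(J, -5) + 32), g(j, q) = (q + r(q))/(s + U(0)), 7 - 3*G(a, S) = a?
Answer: -166456/55 ≈ -3026.5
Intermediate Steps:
G(a, S) = 7/3 - a/3
U(t) = 3/2 (U(t) = (1/2)*3 = 3/2)
g(j, q) = -4*q/55 (g(j, q) = (q + q)/(-29 + 3/2) = (2*q)/(-55/2) = (2*q)*(-2/55) = -4*q/55)
c(V, J) = -7*(-31 + J)*(103/3 - J/3) (c(V, J) = -7*(J - 31)*((7/3 - J/3) + 32) = -7*(-31 + J)*(103/3 - J/3))
c(33, 67) + g(32, 34) = (22351/3 - 938/3*67 + (7/3)*67**2) - 4/55*34 = (22351/3 - 62846/3 + (7/3)*4489) - 136/55 = (22351/3 - 62846/3 + 31423/3) - 136/55 = -3024 - 136/55 = -166456/55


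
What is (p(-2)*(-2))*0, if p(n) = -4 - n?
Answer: 0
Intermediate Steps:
(p(-2)*(-2))*0 = ((-4 - 1*(-2))*(-2))*0 = ((-4 + 2)*(-2))*0 = -2*(-2)*0 = 4*0 = 0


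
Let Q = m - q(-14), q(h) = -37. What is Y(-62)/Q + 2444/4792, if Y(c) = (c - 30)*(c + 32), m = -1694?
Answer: -2294053/1985086 ≈ -1.1556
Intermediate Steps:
Y(c) = (-30 + c)*(32 + c)
Q = -1657 (Q = -1694 - 1*(-37) = -1694 + 37 = -1657)
Y(-62)/Q + 2444/4792 = (-960 + (-62)² + 2*(-62))/(-1657) + 2444/4792 = (-960 + 3844 - 124)*(-1/1657) + 2444*(1/4792) = 2760*(-1/1657) + 611/1198 = -2760/1657 + 611/1198 = -2294053/1985086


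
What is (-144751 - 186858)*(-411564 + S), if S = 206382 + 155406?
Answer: 16506169584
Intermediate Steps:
S = 361788
(-144751 - 186858)*(-411564 + S) = (-144751 - 186858)*(-411564 + 361788) = -331609*(-49776) = 16506169584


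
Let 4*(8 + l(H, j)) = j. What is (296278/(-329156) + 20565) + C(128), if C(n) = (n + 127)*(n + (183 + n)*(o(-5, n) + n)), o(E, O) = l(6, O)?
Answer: 1992638684431/164578 ≈ 1.2108e+7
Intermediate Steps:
l(H, j) = -8 + j/4
o(E, O) = -8 + O/4
C(n) = (127 + n)*(n + (-8 + 5*n/4)*(183 + n)) (C(n) = (n + 127)*(n + (183 + n)*((-8 + n/4) + n)) = (127 + n)*(n + (183 + n)*(-8 + 5*n/4)) = (127 + n)*(n + (-8 + 5*n/4)*(183 + n)))
(296278/(-329156) + 20565) + C(128) = (296278/(-329156) + 20565) + (-185928 + (5/4)*128³ + (761/2)*128² + (106793/4)*128) = (296278*(-1/329156) + 20565) + (-185928 + (5/4)*2097152 + (761/2)*16384 + 3417376) = (-148139/164578 + 20565) + (-185928 + 2621440 + 6234112 + 3417376) = 3384398431/164578 + 12087000 = 1992638684431/164578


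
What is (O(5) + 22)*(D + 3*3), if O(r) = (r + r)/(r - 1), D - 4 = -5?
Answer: 196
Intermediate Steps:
D = -1 (D = 4 - 5 = -1)
O(r) = 2*r/(-1 + r) (O(r) = (2*r)/(-1 + r) = 2*r/(-1 + r))
(O(5) + 22)*(D + 3*3) = (2*5/(-1 + 5) + 22)*(-1 + 3*3) = (2*5/4 + 22)*(-1 + 9) = (2*5*(¼) + 22)*8 = (5/2 + 22)*8 = (49/2)*8 = 196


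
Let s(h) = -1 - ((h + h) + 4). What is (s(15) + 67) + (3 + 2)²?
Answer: 57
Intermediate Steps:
s(h) = -5 - 2*h (s(h) = -1 - (2*h + 4) = -1 - (4 + 2*h) = -1 + (-4 - 2*h) = -5 - 2*h)
(s(15) + 67) + (3 + 2)² = ((-5 - 2*15) + 67) + (3 + 2)² = ((-5 - 30) + 67) + 5² = (-35 + 67) + 25 = 32 + 25 = 57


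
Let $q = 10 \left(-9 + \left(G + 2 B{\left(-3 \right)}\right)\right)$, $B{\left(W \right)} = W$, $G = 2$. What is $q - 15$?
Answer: $-145$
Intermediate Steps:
$q = -130$ ($q = 10 \left(-9 + \left(2 + 2 \left(-3\right)\right)\right) = 10 \left(-9 + \left(2 - 6\right)\right) = 10 \left(-9 - 4\right) = 10 \left(-13\right) = -130$)
$q - 15 = -130 - 15 = -145$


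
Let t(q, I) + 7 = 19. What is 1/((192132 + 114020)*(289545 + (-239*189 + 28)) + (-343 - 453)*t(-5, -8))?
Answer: 1/74824151552 ≈ 1.3365e-11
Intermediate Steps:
t(q, I) = 12 (t(q, I) = -7 + 19 = 12)
1/((192132 + 114020)*(289545 + (-239*189 + 28)) + (-343 - 453)*t(-5, -8)) = 1/((192132 + 114020)*(289545 + (-239*189 + 28)) + (-343 - 453)*12) = 1/(306152*(289545 + (-45171 + 28)) - 796*12) = 1/(306152*(289545 - 45143) - 9552) = 1/(306152*244402 - 9552) = 1/(74824161104 - 9552) = 1/74824151552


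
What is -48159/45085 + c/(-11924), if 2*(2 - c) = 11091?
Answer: -648638437/1075187080 ≈ -0.60328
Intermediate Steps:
c = -11087/2 (c = 2 - ½*11091 = 2 - 11091/2 = -11087/2 ≈ -5543.5)
-48159/45085 + c/(-11924) = -48159/45085 - 11087/2/(-11924) = -48159*1/45085 - 11087/2*(-1/11924) = -48159/45085 + 11087/23848 = -648638437/1075187080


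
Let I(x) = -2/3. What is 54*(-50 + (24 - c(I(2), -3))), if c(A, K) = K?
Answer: -1242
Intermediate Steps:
I(x) = -⅔ (I(x) = -2*⅓ = -⅔)
54*(-50 + (24 - c(I(2), -3))) = 54*(-50 + (24 - 1*(-3))) = 54*(-50 + (24 + 3)) = 54*(-50 + 27) = 54*(-23) = -1242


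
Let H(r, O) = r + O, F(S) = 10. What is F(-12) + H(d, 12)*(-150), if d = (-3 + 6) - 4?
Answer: -1640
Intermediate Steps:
d = -1 (d = 3 - 4 = -1)
H(r, O) = O + r
F(-12) + H(d, 12)*(-150) = 10 + (12 - 1)*(-150) = 10 + 11*(-150) = 10 - 1650 = -1640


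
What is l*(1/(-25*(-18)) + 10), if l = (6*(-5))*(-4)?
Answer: 18004/15 ≈ 1200.3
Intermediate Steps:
l = 120 (l = -30*(-4) = 120)
l*(1/(-25*(-18)) + 10) = 120*(1/(-25*(-18)) + 10) = 120*(-1/25*(-1/18) + 10) = 120*(1/450 + 10) = 120*(4501/450) = 18004/15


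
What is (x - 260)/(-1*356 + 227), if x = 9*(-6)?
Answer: 314/129 ≈ 2.4341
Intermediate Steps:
x = -54
(x - 260)/(-1*356 + 227) = (-54 - 260)/(-1*356 + 227) = -314/(-356 + 227) = -314/(-129) = -314*(-1/129) = 314/129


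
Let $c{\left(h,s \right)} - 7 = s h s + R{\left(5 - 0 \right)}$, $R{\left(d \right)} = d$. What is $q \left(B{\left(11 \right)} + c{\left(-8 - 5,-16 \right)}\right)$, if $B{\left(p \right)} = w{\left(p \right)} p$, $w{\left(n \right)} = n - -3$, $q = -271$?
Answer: $856902$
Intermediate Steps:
$w{\left(n \right)} = 3 + n$ ($w{\left(n \right)} = n + 3 = 3 + n$)
$c{\left(h,s \right)} = 12 + h s^{2}$ ($c{\left(h,s \right)} = 7 + \left(s h s + \left(5 - 0\right)\right) = 7 + \left(h s s + \left(5 + 0\right)\right) = 7 + \left(h s^{2} + 5\right) = 7 + \left(5 + h s^{2}\right) = 12 + h s^{2}$)
$B{\left(p \right)} = p \left(3 + p\right)$ ($B{\left(p \right)} = \left(3 + p\right) p = p \left(3 + p\right)$)
$q \left(B{\left(11 \right)} + c{\left(-8 - 5,-16 \right)}\right) = - 271 \left(11 \left(3 + 11\right) + \left(12 + \left(-8 - 5\right) \left(-16\right)^{2}\right)\right) = - 271 \left(11 \cdot 14 + \left(12 + \left(-8 - 5\right) 256\right)\right) = - 271 \left(154 + \left(12 - 3328\right)\right) = - 271 \left(154 - 3316\right) = \left(-271\right) \left(-3162\right) = 856902$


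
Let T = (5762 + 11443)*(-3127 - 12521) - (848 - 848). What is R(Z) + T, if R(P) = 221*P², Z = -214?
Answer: -259102924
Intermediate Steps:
T = -269223840 (T = 17205*(-15648) - 1*0 = -269223840 + 0 = -269223840)
R(Z) + T = 221*(-214)² - 269223840 = 221*45796 - 269223840 = 10120916 - 269223840 = -259102924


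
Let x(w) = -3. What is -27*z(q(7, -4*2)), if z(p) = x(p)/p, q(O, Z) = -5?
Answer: -81/5 ≈ -16.200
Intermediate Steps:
z(p) = -3/p
-27*z(q(7, -4*2)) = -(-81)/(-5) = -(-81)*(-1)/5 = -27*3/5 = -81/5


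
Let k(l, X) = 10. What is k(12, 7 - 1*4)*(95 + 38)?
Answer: 1330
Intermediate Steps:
k(12, 7 - 1*4)*(95 + 38) = 10*(95 + 38) = 10*133 = 1330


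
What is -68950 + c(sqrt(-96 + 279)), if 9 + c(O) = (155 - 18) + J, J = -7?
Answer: -68829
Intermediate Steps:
c(O) = 121 (c(O) = -9 + ((155 - 18) - 7) = -9 + (137 - 7) = -9 + 130 = 121)
-68950 + c(sqrt(-96 + 279)) = -68950 + 121 = -68829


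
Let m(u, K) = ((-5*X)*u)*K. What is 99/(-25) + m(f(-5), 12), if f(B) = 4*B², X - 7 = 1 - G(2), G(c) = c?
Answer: -900099/25 ≈ -36004.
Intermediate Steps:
X = 6 (X = 7 + (1 - 1*2) = 7 + (1 - 2) = 7 - 1 = 6)
m(u, K) = -30*K*u (m(u, K) = ((-5*6)*u)*K = (-30*u)*K = -30*K*u)
99/(-25) + m(f(-5), 12) = 99/(-25) - 30*12*4*(-5)² = 99*(-1/25) - 30*12*4*25 = -99/25 - 30*12*100 = -99/25 - 36000 = -900099/25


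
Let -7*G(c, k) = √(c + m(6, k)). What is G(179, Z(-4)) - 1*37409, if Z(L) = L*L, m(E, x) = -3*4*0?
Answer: -37409 - √179/7 ≈ -37411.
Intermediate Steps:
m(E, x) = 0 (m(E, x) = -12*0 = 0)
Z(L) = L²
G(c, k) = -√c/7 (G(c, k) = -√(c + 0)/7 = -√c/7)
G(179, Z(-4)) - 1*37409 = -√179/7 - 1*37409 = -√179/7 - 37409 = -37409 - √179/7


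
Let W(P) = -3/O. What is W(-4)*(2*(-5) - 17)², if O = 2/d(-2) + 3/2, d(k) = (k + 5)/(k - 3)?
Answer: 13122/11 ≈ 1192.9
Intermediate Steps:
d(k) = (5 + k)/(-3 + k)
O = -11/6 (O = 2/(((5 - 2)/(-3 - 2))) + 3/2 = 2/((3/(-5))) + 3*(½) = 2/((-⅕*3)) + 3/2 = 2/(-⅗) + 3/2 = 2*(-5/3) + 3/2 = -10/3 + 3/2 = -11/6 ≈ -1.8333)
W(P) = 18/11 (W(P) = -3/(-11/6) = -3*(-6/11) = 18/11)
W(-4)*(2*(-5) - 17)² = 18*(2*(-5) - 17)²/11 = 18*(-10 - 17)²/11 = (18/11)*(-27)² = (18/11)*729 = 13122/11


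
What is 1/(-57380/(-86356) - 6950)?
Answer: -21589/150029205 ≈ -0.00014390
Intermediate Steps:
1/(-57380/(-86356) - 6950) = 1/(-57380*(-1/86356) - 6950) = 1/(14345/21589 - 6950) = 1/(-150029205/21589) = -21589/150029205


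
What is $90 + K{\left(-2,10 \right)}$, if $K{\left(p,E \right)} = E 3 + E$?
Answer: $130$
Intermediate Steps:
$K{\left(p,E \right)} = 4 E$ ($K{\left(p,E \right)} = 3 E + E = 4 E$)
$90 + K{\left(-2,10 \right)} = 90 + 4 \cdot 10 = 90 + 40 = 130$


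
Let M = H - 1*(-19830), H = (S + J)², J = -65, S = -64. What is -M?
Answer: -36471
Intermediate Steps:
H = 16641 (H = (-64 - 65)² = (-129)² = 16641)
M = 36471 (M = 16641 - 1*(-19830) = 16641 + 19830 = 36471)
-M = -1*36471 = -36471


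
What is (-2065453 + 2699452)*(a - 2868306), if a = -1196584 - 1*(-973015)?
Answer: -1960245658125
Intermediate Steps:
a = -223569 (a = -1196584 + 973015 = -223569)
(-2065453 + 2699452)*(a - 2868306) = (-2065453 + 2699452)*(-223569 - 2868306) = 633999*(-3091875) = -1960245658125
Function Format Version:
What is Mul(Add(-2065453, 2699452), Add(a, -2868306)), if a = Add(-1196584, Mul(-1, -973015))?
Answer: -1960245658125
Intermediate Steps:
a = -223569 (a = Add(-1196584, 973015) = -223569)
Mul(Add(-2065453, 2699452), Add(a, -2868306)) = Mul(Add(-2065453, 2699452), Add(-223569, -2868306)) = Mul(633999, -3091875) = -1960245658125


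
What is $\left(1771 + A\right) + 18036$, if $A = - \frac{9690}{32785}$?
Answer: $\frac{129872561}{6557} \approx 19807.0$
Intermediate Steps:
$A = - \frac{1938}{6557}$ ($A = \left(-9690\right) \frac{1}{32785} = - \frac{1938}{6557} \approx -0.29556$)
$\left(1771 + A\right) + 18036 = \left(1771 - \frac{1938}{6557}\right) + 18036 = \frac{11610509}{6557} + 18036 = \frac{129872561}{6557}$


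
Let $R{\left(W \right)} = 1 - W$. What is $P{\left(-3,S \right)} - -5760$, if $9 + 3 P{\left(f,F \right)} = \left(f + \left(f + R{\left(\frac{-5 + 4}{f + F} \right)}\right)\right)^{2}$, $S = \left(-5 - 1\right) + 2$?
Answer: $\frac{282525}{49} \approx 5765.8$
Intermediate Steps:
$S = -4$ ($S = -6 + 2 = -4$)
$P{\left(f,F \right)} = -3 + \frac{\left(1 + \frac{1}{F + f} + 2 f\right)^{2}}{3}$ ($P{\left(f,F \right)} = -3 + \frac{\left(f + \left(f + \left(1 - \frac{-5 + 4}{f + F}\right)\right)\right)^{2}}{3} = -3 + \frac{\left(f + \left(f + \left(1 - - \frac{1}{F + f}\right)\right)\right)^{2}}{3} = -3 + \frac{\left(f + \left(f + \left(1 + \frac{1}{F + f}\right)\right)\right)^{2}}{3} = -3 + \frac{\left(f + \left(1 + f + \frac{1}{F + f}\right)\right)^{2}}{3} = -3 + \frac{\left(1 + \frac{1}{F + f} + 2 f\right)^{2}}{3}$)
$P{\left(-3,S \right)} - -5760 = \left(-3 + \frac{\left(1 + \frac{1}{-4 - 3} + 2 \left(-3\right)\right)^{2}}{3}\right) - -5760 = \left(-3 + \frac{\left(1 + \frac{1}{-7} - 6\right)^{2}}{3}\right) + 5760 = \left(-3 + \frac{\left(1 - \frac{1}{7} - 6\right)^{2}}{3}\right) + 5760 = \left(-3 + \frac{\left(- \frac{36}{7}\right)^{2}}{3}\right) + 5760 = \left(-3 + \frac{1}{3} \cdot \frac{1296}{49}\right) + 5760 = \left(-3 + \frac{432}{49}\right) + 5760 = \frac{285}{49} + 5760 = \frac{282525}{49}$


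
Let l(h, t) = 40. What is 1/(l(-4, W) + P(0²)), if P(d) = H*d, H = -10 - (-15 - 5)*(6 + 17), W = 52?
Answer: 1/40 ≈ 0.025000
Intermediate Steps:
H = 450 (H = -10 - (-20)*23 = -10 - 1*(-460) = -10 + 460 = 450)
P(d) = 450*d
1/(l(-4, W) + P(0²)) = 1/(40 + 450*0²) = 1/(40 + 450*0) = 1/(40 + 0) = 1/40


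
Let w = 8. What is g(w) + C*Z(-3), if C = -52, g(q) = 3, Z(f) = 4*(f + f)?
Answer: 1251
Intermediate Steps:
Z(f) = 8*f (Z(f) = 4*(2*f) = 8*f)
g(w) + C*Z(-3) = 3 - 416*(-3) = 3 - 52*(-24) = 3 + 1248 = 1251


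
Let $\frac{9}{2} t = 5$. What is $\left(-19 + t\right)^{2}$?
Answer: $\frac{25921}{81} \approx 320.01$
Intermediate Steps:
$t = \frac{10}{9}$ ($t = \frac{2}{9} \cdot 5 = \frac{10}{9} \approx 1.1111$)
$\left(-19 + t\right)^{2} = \left(-19 + \frac{10}{9}\right)^{2} = \left(- \frac{161}{9}\right)^{2} = \frac{25921}{81}$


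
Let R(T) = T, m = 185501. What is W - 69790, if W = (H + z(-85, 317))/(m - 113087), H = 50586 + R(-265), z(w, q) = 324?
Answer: -5053722415/72414 ≈ -69789.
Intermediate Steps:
H = 50321 (H = 50586 - 265 = 50321)
W = 50645/72414 (W = (50321 + 324)/(185501 - 113087) = 50645/72414 ≈ 0.69938)
W - 69790 = 50645/72414 - 69790 = -5053722415/72414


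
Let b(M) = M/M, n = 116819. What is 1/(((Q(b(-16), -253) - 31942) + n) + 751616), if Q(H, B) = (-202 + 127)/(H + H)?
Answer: 2/1672911 ≈ 1.1955e-6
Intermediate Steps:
b(M) = 1
Q(H, B) = -75/(2*H) (Q(H, B) = -75*1/(2*H) = -75/(2*H))
1/(((Q(b(-16), -253) - 31942) + n) + 751616) = 1/(((-75/2/1 - 31942) + 116819) + 751616) = 1/(((-75/2*1 - 31942) + 116819) + 751616) = 1/(((-75/2 - 31942) + 116819) + 751616) = 1/((-63959/2 + 116819) + 751616) = 1/(169679/2 + 751616) = 1/(1672911/2) = 2/1672911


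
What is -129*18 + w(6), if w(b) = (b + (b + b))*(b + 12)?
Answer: -1998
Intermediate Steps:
w(b) = 3*b*(12 + b) (w(b) = (b + 2*b)*(12 + b) = (3*b)*(12 + b) = 3*b*(12 + b))
-129*18 + w(6) = -129*18 + 3*6*(12 + 6) = -2322 + 3*6*18 = -2322 + 324 = -1998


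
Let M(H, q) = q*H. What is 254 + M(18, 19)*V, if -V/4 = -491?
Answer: 671942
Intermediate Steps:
V = 1964 (V = -4*(-491) = 1964)
M(H, q) = H*q
254 + M(18, 19)*V = 254 + (18*19)*1964 = 254 + 342*1964 = 254 + 671688 = 671942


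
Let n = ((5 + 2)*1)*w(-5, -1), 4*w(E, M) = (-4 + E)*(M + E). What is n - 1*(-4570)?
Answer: 9329/2 ≈ 4664.5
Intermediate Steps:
w(E, M) = (-4 + E)*(E + M)/4 (w(E, M) = ((-4 + E)*(M + E))/4 = ((-4 + E)*(E + M))/4 = (-4 + E)*(E + M)/4)
n = 189/2 (n = ((5 + 2)*1)*(-1*(-5) - 1*(-1) + (1/4)*(-5)**2 + (1/4)*(-5)*(-1)) = (7*1)*(5 + 1 + (1/4)*25 + 5/4) = 7*(5 + 1 + 25/4 + 5/4) = 7*(27/2) = 189/2 ≈ 94.500)
n - 1*(-4570) = 189/2 - 1*(-4570) = 189/2 + 4570 = 9329/2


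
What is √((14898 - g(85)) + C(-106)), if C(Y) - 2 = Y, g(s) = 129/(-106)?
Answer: √166239058/106 ≈ 121.64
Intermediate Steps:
g(s) = -129/106 (g(s) = 129*(-1/106) = -129/106)
C(Y) = 2 + Y
√((14898 - g(85)) + C(-106)) = √((14898 - 1*(-129/106)) + (2 - 106)) = √((14898 + 129/106) - 104) = √(1579317/106 - 104) = √(1568293/106) = √166239058/106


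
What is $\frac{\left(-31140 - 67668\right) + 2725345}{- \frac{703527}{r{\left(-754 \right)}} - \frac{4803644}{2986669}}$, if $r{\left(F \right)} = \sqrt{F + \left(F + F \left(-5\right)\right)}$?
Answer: $\frac{28412717767752359496728}{1471683658616638834807379} - \frac{5494361449311678839246813 \sqrt{2262}}{1471683658616638834807379} \approx -177.54$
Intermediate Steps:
$r{\left(F \right)} = \sqrt{3} \sqrt{- F}$ ($r{\left(F \right)} = \sqrt{F + \left(F - 5 F\right)} = \sqrt{F - 4 F} = \sqrt{- 3 F} = \sqrt{3} \sqrt{- F}$)
$\frac{\left(-31140 - 67668\right) + 2725345}{- \frac{703527}{r{\left(-754 \right)}} - \frac{4803644}{2986669}} = \frac{\left(-31140 - 67668\right) + 2725345}{- \frac{703527}{\sqrt{3} \sqrt{\left(-1\right) \left(-754\right)}} - \frac{4803644}{2986669}} = \frac{-98808 + 2725345}{- \frac{703527}{\sqrt{3} \sqrt{754}} - \frac{4803644}{2986669}} = \frac{2626537}{- \frac{703527}{\sqrt{2262}} - \frac{4803644}{2986669}} = \frac{2626537}{- 703527 \frac{\sqrt{2262}}{2262} - \frac{4803644}{2986669}} = \frac{2626537}{- \frac{234509 \sqrt{2262}}{754} - \frac{4803644}{2986669}} = \frac{2626537}{- \frac{4803644}{2986669} - \frac{234509 \sqrt{2262}}{754}}$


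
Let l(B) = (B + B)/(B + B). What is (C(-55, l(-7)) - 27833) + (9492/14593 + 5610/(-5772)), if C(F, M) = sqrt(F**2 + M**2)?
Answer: -390737137329/14038466 + sqrt(3026) ≈ -27778.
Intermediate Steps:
l(B) = 1 (l(B) = (2*B)/((2*B)) = (2*B)*(1/(2*B)) = 1)
(C(-55, l(-7)) - 27833) + (9492/14593 + 5610/(-5772)) = (sqrt((-55)**2 + 1**2) - 27833) + (9492/14593 + 5610/(-5772)) = (sqrt(3025 + 1) - 27833) + (9492*(1/14593) + 5610*(-1/5772)) = (sqrt(3026) - 27833) + (9492/14593 - 935/962) = (-27833 + sqrt(3026)) - 4513151/14038466 = -390737137329/14038466 + sqrt(3026)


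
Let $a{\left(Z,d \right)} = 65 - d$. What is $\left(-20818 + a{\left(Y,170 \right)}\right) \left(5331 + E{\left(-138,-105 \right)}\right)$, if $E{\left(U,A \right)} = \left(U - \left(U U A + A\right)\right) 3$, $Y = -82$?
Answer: $-125623616916$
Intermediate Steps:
$E{\left(U,A \right)} = - 3 A + 3 U - 3 A U^{2}$ ($E{\left(U,A \right)} = \left(U - \left(U^{2} A + A\right)\right) 3 = \left(U - \left(A U^{2} + A\right)\right) 3 = \left(U - \left(A + A U^{2}\right)\right) 3 = \left(U - A - A U^{2}\right) 3 = - 3 A + 3 U - 3 A U^{2}$)
$\left(-20818 + a{\left(Y,170 \right)}\right) \left(5331 + E{\left(-138,-105 \right)}\right) = \left(-20818 + \left(65 - 170\right)\right) \left(5331 - \left(99 - 5998860\right)\right) = \left(-20818 - 105\right) \left(5331 + \left(315 - 414 + 5998860\right)\right) = - 20923 \left(5331 + 5998761\right) = \left(-20923\right) 6004092 = -125623616916$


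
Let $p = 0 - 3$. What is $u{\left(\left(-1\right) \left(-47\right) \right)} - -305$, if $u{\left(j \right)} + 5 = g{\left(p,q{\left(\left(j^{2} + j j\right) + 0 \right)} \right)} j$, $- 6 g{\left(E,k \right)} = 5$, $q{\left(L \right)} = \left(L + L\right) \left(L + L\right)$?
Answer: $\frac{1565}{6} \approx 260.83$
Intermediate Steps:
$q{\left(L \right)} = 4 L^{2}$ ($q{\left(L \right)} = 2 L 2 L = 4 L^{2}$)
$p = -3$ ($p = 0 - 3 = -3$)
$g{\left(E,k \right)} = - \frac{5}{6}$ ($g{\left(E,k \right)} = \left(- \frac{1}{6}\right) 5 = - \frac{5}{6}$)
$u{\left(j \right)} = -5 - \frac{5 j}{6}$
$u{\left(\left(-1\right) \left(-47\right) \right)} - -305 = \left(-5 - \frac{5 \left(\left(-1\right) \left(-47\right)\right)}{6}\right) - -305 = \left(-5 - \frac{235}{6}\right) + 305 = - \frac{265}{6} + 305 = \frac{1565}{6}$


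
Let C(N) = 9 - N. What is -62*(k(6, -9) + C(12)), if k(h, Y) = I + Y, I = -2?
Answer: 868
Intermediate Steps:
k(h, Y) = -2 + Y
-62*(k(6, -9) + C(12)) = -62*((-2 - 9) + (9 - 1*12)) = -62*(-11 + (9 - 12)) = -62*(-11 - 3) = -62*(-14) = 868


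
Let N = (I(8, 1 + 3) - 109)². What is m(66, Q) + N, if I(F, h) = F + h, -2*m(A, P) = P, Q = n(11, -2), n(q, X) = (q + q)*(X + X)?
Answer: 9453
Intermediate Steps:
n(q, X) = 4*X*q (n(q, X) = (2*q)*(2*X) = 4*X*q)
Q = -88 (Q = 4*(-2)*11 = -88)
m(A, P) = -P/2
N = 9409 (N = ((8 + (1 + 3)) - 109)² = ((8 + 4) - 109)² = (12 - 109)² = (-97)² = 9409)
m(66, Q) + N = -½*(-88) + 9409 = 44 + 9409 = 9453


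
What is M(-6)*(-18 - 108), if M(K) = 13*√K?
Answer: -1638*I*√6 ≈ -4012.3*I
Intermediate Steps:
M(-6)*(-18 - 108) = (13*√(-6))*(-18 - 108) = (13*(I*√6))*(-126) = (13*I*√6)*(-126) = -1638*I*√6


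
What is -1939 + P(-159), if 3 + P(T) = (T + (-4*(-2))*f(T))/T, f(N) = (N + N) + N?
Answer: -1917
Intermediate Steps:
f(N) = 3*N (f(N) = 2*N + N = 3*N)
P(T) = 22 (P(T) = -3 + (T + (-4*(-2))*(3*T))/T = -3 + (T + 8*(3*T))/T = -3 + (T + 24*T)/T = -3 + (25*T)/T = -3 + 25 = 22)
-1939 + P(-159) = -1939 + 22 = -1917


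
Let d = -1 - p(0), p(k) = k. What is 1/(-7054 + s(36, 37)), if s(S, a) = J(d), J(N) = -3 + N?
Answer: -1/7058 ≈ -0.00014168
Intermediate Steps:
d = -1 (d = -1 - 1*0 = -1 + 0 = -1)
s(S, a) = -4 (s(S, a) = -3 - 1 = -4)
1/(-7054 + s(36, 37)) = 1/(-7054 - 4) = 1/(-7058) = -1/7058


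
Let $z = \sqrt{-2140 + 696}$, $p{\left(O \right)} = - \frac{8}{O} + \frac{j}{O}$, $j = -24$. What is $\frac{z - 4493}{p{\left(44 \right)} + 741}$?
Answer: $- \frac{49423}{8143} + \frac{418 i}{8143} \approx -6.0694 + 0.051332 i$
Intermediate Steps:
$p{\left(O \right)} = - \frac{32}{O}$ ($p{\left(O \right)} = - \frac{8}{O} - \frac{24}{O} = - \frac{32}{O}$)
$z = 38 i$ ($z = \sqrt{-1444} = 38 i \approx 38.0 i$)
$\frac{z - 4493}{p{\left(44 \right)} + 741} = \frac{38 i - 4493}{- \frac{32}{44} + 741} = \frac{-4493 + 38 i}{\left(-32\right) \frac{1}{44} + 741} = \frac{-4493 + 38 i}{- \frac{8}{11} + 741} = \frac{-4493 + 38 i}{\frac{8143}{11}} = \left(-4493 + 38 i\right) \frac{11}{8143} = - \frac{49423}{8143} + \frac{418 i}{8143}$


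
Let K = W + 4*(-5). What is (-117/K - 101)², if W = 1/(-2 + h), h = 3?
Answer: 3247204/361 ≈ 8995.0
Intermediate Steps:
W = 1 (W = 1/(-2 + 3) = 1/1 = 1)
K = -19 (K = 1 + 4*(-5) = 1 - 20 = -19)
(-117/K - 101)² = (-117/(-19) - 101)² = (-117*(-1/19) - 101)² = (117/19 - 101)² = (-1802/19)² = 3247204/361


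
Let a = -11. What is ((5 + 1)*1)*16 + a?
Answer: 85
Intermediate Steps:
((5 + 1)*1)*16 + a = ((5 + 1)*1)*16 - 11 = (6*1)*16 - 11 = 6*16 - 11 = 96 - 11 = 85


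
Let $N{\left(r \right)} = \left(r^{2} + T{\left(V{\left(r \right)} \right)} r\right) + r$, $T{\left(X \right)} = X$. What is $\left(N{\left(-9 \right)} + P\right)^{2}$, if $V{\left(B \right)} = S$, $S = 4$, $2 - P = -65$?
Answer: $10609$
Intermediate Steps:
$P = 67$ ($P = 2 - -65 = 2 + 65 = 67$)
$V{\left(B \right)} = 4$
$N{\left(r \right)} = r^{2} + 5 r$ ($N{\left(r \right)} = \left(r^{2} + 4 r\right) + r = r^{2} + 5 r$)
$\left(N{\left(-9 \right)} + P\right)^{2} = \left(- 9 \left(5 - 9\right) + 67\right)^{2} = \left(\left(-9\right) \left(-4\right) + 67\right)^{2} = \left(36 + 67\right)^{2} = 103^{2} = 10609$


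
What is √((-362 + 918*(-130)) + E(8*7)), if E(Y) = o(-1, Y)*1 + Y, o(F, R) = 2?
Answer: 2*I*√29911 ≈ 345.9*I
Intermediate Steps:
E(Y) = 2 + Y (E(Y) = 2*1 + Y = 2 + Y)
√((-362 + 918*(-130)) + E(8*7)) = √((-362 + 918*(-130)) + (2 + 8*7)) = √((-362 - 119340) + (2 + 56)) = √(-119702 + 58) = √(-119644) = 2*I*√29911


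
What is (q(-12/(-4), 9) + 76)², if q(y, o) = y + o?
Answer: 7744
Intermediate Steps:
q(y, o) = o + y
(q(-12/(-4), 9) + 76)² = ((9 - 12/(-4)) + 76)² = ((9 - 12*(-¼)) + 76)² = ((9 + 3) + 76)² = (12 + 76)² = 88² = 7744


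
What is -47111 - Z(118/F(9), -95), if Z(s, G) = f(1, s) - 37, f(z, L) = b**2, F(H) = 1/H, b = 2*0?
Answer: -47074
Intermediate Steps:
b = 0
f(z, L) = 0 (f(z, L) = 0**2 = 0)
Z(s, G) = -37 (Z(s, G) = 0 - 37 = -37)
-47111 - Z(118/F(9), -95) = -47111 - 1*(-37) = -47111 + 37 = -47074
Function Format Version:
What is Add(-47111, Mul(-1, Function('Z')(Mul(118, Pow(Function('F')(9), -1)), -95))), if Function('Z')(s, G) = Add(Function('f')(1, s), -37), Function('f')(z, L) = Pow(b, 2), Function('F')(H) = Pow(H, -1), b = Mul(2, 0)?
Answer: -47074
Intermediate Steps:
b = 0
Function('f')(z, L) = 0 (Function('f')(z, L) = Pow(0, 2) = 0)
Function('Z')(s, G) = -37 (Function('Z')(s, G) = Add(0, -37) = -37)
Add(-47111, Mul(-1, Function('Z')(Mul(118, Pow(Function('F')(9), -1)), -95))) = Add(-47111, Mul(-1, -37)) = Add(-47111, 37) = -47074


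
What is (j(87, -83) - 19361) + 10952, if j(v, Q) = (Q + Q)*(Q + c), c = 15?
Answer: 2879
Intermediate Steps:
j(v, Q) = 2*Q*(15 + Q) (j(v, Q) = (Q + Q)*(Q + 15) = (2*Q)*(15 + Q) = 2*Q*(15 + Q))
(j(87, -83) - 19361) + 10952 = (2*(-83)*(15 - 83) - 19361) + 10952 = (2*(-83)*(-68) - 19361) + 10952 = (11288 - 19361) + 10952 = -8073 + 10952 = 2879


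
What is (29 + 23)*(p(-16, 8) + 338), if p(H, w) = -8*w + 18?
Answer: 15184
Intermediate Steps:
p(H, w) = 18 - 8*w
(29 + 23)*(p(-16, 8) + 338) = (29 + 23)*((18 - 8*8) + 338) = 52*((18 - 64) + 338) = 52*(-46 + 338) = 52*292 = 15184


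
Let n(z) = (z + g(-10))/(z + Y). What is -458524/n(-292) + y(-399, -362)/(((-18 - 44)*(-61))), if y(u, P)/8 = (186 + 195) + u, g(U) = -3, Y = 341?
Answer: 42486354076/557845 ≈ 76162.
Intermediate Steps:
y(u, P) = 3048 + 8*u (y(u, P) = 8*((186 + 195) + u) = 8*(381 + u) = 3048 + 8*u)
n(z) = (-3 + z)/(341 + z) (n(z) = (z - 3)/(z + 341) = (-3 + z)/(341 + z))
-458524/n(-292) + y(-399, -362)/(((-18 - 44)*(-61))) = -458524*(341 - 292)/(-3 - 292) + (3048 + 8*(-399))/(((-18 - 44)*(-61))) = -458524/(-295/49) + (3048 - 3192)/((-62*(-61))) = -458524/((1/49)*(-295)) - 144/3782 = -458524/(-295/49) - 144*1/3782 = -458524*(-49/295) - 72/1891 = 22467676/295 - 72/1891 = 42486354076/557845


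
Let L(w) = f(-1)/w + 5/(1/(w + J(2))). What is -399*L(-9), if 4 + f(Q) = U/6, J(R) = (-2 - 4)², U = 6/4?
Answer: -216125/4 ≈ -54031.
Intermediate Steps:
U = 3/2 (U = 6*(¼) = 3/2 ≈ 1.5000)
J(R) = 36 (J(R) = (-6)² = 36)
f(Q) = -15/4 (f(Q) = -4 + (3/2)/6 = -4 + (3/2)*(⅙) = -4 + ¼ = -15/4)
L(w) = 180 + 5*w - 15/(4*w) (L(w) = -15/(4*w) + 5/(1/(w + 36)) = -15/(4*w) + 5/(1/(36 + w)) = -15/(4*w) + 5*(36 + w) = -15/(4*w) + (180 + 5*w) = 180 + 5*w - 15/(4*w))
-399*L(-9) = -399*(180 + 5*(-9) - 15/4/(-9)) = -399*(180 - 45 - 15/4*(-⅑)) = -399*(180 - 45 + 5/12) = -399*1625/12 = -216125/4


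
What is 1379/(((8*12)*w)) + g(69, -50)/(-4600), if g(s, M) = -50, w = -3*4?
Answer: -31429/26496 ≈ -1.1862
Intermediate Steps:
w = -12
1379/(((8*12)*w)) + g(69, -50)/(-4600) = 1379/(((8*12)*(-12))) - 50/(-4600) = 1379/((96*(-12))) - 50*(-1/4600) = 1379/(-1152) + 1/92 = 1379*(-1/1152) + 1/92 = -1379/1152 + 1/92 = -31429/26496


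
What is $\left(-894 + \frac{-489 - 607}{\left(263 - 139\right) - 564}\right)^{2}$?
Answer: $\frac{2404235089}{3025} \approx 7.9479 \cdot 10^{5}$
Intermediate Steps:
$\left(-894 + \frac{-489 - 607}{\left(263 - 139\right) - 564}\right)^{2} = \left(-894 - \frac{1096}{\left(263 - 139\right) - 564}\right)^{2} = \left(-894 - \frac{1096}{124 - 564}\right)^{2} = \left(-894 - \frac{1096}{-440}\right)^{2} = \left(-894 - - \frac{137}{55}\right)^{2} = \left(-894 + \frac{137}{55}\right)^{2} = \left(- \frac{49033}{55}\right)^{2} = \frac{2404235089}{3025}$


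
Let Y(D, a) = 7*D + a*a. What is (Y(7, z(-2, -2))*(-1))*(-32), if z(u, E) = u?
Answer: 1696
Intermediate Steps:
Y(D, a) = a² + 7*D (Y(D, a) = 7*D + a² = a² + 7*D)
(Y(7, z(-2, -2))*(-1))*(-32) = (((-2)² + 7*7)*(-1))*(-32) = ((4 + 49)*(-1))*(-32) = (53*(-1))*(-32) = -53*(-32) = 1696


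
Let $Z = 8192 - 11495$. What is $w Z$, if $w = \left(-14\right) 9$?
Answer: $416178$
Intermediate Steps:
$Z = -3303$
$w = -126$
$w Z = \left(-126\right) \left(-3303\right) = 416178$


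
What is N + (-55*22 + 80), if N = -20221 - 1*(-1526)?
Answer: -19825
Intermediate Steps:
N = -18695 (N = -20221 + 1526 = -18695)
N + (-55*22 + 80) = -18695 + (-55*22 + 80) = -18695 + (-1210 + 80) = -18695 - 1130 = -19825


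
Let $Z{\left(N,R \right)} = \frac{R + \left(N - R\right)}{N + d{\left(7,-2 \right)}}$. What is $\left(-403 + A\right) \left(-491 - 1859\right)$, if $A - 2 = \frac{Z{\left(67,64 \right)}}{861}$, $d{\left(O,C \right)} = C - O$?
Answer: $\frac{23529458425}{24969} \approx 9.4235 \cdot 10^{5}$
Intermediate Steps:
$Z{\left(N,R \right)} = \frac{N}{-9 + N}$ ($Z{\left(N,R \right)} = \frac{R + \left(N - R\right)}{N - 9} = \frac{N}{N - 9} = \frac{N}{-9 + N}$)
$A = \frac{99943}{49938}$ ($A = 2 + \frac{67 \frac{1}{-9 + 67}}{861} = 2 + \frac{67}{58} \cdot \frac{1}{861} = 2 + \frac{67}{49938} = \frac{99943}{49938} \approx 2.0013$)
$\left(-403 + A\right) \left(-491 - 1859\right) = \left(-403 + \frac{99943}{49938}\right) \left(-491 - 1859\right) = \left(- \frac{20025071}{49938}\right) \left(-2350\right) = \frac{23529458425}{24969}$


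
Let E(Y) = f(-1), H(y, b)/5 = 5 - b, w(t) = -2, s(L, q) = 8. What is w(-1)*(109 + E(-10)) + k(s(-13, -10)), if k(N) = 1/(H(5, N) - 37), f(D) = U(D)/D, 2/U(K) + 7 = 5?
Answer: -11441/52 ≈ -220.02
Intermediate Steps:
U(K) = -1 (U(K) = 2/(-7 + 5) = 2/(-2) = 2*(-1/2) = -1)
H(y, b) = 25 - 5*b (H(y, b) = 5*(5 - b) = 25 - 5*b)
f(D) = -1/D
E(Y) = 1 (E(Y) = -1/(-1) = -1*(-1) = 1)
k(N) = 1/(-12 - 5*N) (k(N) = 1/((25 - 5*N) - 37) = 1/(-12 - 5*N))
w(-1)*(109 + E(-10)) + k(s(-13, -10)) = -2*(109 + 1) - 1/(12 + 5*8) = -2*110 - 1/(12 + 40) = -220 - 1/52 = -11441/52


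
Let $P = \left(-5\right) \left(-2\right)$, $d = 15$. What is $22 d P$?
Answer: $3300$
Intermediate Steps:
$P = 10$
$22 d P = 22 \cdot 15 \cdot 10 = 330 \cdot 10 = 3300$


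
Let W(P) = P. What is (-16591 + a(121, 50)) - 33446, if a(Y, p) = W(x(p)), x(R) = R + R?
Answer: -49937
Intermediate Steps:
x(R) = 2*R
a(Y, p) = 2*p
(-16591 + a(121, 50)) - 33446 = (-16591 + 2*50) - 33446 = (-16591 + 100) - 33446 = -16491 - 33446 = -49937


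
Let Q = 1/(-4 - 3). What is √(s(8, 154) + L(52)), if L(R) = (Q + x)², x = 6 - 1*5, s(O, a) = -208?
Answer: 2*I*√2539/7 ≈ 14.397*I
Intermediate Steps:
x = 1 (x = 6 - 5 = 1)
Q = -⅐ (Q = 1/(-7) = -⅐ ≈ -0.14286)
L(R) = 36/49 (L(R) = (-⅐ + 1)² = (6/7)² = 36/49)
√(s(8, 154) + L(52)) = √(-208 + 36/49) = √(-10156/49) = 2*I*√2539/7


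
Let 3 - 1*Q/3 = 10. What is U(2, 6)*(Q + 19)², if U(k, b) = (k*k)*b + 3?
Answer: 108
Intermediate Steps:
Q = -21 (Q = 9 - 3*10 = 9 - 30 = -21)
U(k, b) = 3 + b*k² (U(k, b) = k²*b + 3 = b*k² + 3 = 3 + b*k²)
U(2, 6)*(Q + 19)² = (3 + 6*2²)*(-21 + 19)² = (3 + 6*4)*(-2)² = (3 + 24)*4 = 27*4 = 108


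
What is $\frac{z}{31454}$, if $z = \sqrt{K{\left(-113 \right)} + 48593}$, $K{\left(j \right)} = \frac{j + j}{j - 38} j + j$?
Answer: $\frac{\sqrt{1101536242}}{4749554} \approx 0.0069879$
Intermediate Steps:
$K{\left(j \right)} = j + \frac{2 j^{2}}{-38 + j}$ ($K{\left(j \right)} = \frac{2 j}{-38 + j} j + j = \frac{2 j^{2}}{-38 + j} + j = j + \frac{2 j^{2}}{-38 + j}$)
$z = \frac{\sqrt{1101536242}}{151}$ ($z = \sqrt{- \frac{113 \left(-38 + 3 \left(-113\right)\right)}{-38 - 113} + 48593} = \sqrt{- \frac{113 \left(-38 - 339\right)}{-151} + 48593} = \sqrt{\left(-113\right) \left(- \frac{1}{151}\right) \left(-377\right) + 48593} = \sqrt{- \frac{42601}{151} + 48593} = \sqrt{\frac{7294942}{151}} = \frac{\sqrt{1101536242}}{151} \approx 219.8$)
$\frac{z}{31454} = \frac{\frac{1}{151} \sqrt{1101536242}}{31454} = \frac{\sqrt{1101536242}}{151} \cdot \frac{1}{31454} = \frac{\sqrt{1101536242}}{4749554}$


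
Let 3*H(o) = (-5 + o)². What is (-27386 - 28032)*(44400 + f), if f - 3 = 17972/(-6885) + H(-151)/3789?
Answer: -7132546492120214/2898585 ≈ -2.4607e+9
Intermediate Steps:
H(o) = (-5 + o)²/3
f = 7335223/2898585 (f = 3 + (17972/(-6885) + ((-5 - 151)²/3)/3789) = 3 + (17972*(-1/6885) + ((⅓)*(-156)²)*(1/3789)) = 3 + (-17972/6885 + ((⅓)*24336)*(1/3789)) = 3 + (-17972/6885 + 8112*(1/3789)) = 3 + (-17972/6885 + 2704/1263) = 3 - 1360532/2898585 = 7335223/2898585 ≈ 2.5306)
(-27386 - 28032)*(44400 + f) = (-27386 - 28032)*(44400 + 7335223/2898585) = -55418*128704509223/2898585 = -7132546492120214/2898585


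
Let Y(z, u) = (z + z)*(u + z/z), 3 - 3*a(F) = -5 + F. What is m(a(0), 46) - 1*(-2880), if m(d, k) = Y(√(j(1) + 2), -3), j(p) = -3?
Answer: 2880 - 4*I ≈ 2880.0 - 4.0*I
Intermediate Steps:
a(F) = 8/3 - F/3 (a(F) = 1 - (-5 + F)/3 = 1 + (5/3 - F/3) = 8/3 - F/3)
Y(z, u) = 2*z*(1 + u) (Y(z, u) = (2*z)*(u + 1) = (2*z)*(1 + u) = 2*z*(1 + u))
m(d, k) = -4*I (m(d, k) = 2*√(-3 + 2)*(1 - 3) = 2*√(-1)*(-2) = 2*I*(-2) = -4*I)
m(a(0), 46) - 1*(-2880) = -4*I - 1*(-2880) = -4*I + 2880 = 2880 - 4*I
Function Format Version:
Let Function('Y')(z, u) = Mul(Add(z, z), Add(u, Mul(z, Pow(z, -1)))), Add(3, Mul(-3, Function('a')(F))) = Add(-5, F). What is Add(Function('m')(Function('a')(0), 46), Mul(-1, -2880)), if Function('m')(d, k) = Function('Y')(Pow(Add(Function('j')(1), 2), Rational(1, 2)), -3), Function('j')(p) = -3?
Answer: Add(2880, Mul(-4, I)) ≈ Add(2880.0, Mul(-4.0000, I))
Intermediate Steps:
Function('a')(F) = Add(Rational(8, 3), Mul(Rational(-1, 3), F)) (Function('a')(F) = Add(1, Mul(Rational(-1, 3), Add(-5, F))) = Add(1, Add(Rational(5, 3), Mul(Rational(-1, 3), F))) = Add(Rational(8, 3), Mul(Rational(-1, 3), F)))
Function('Y')(z, u) = Mul(2, z, Add(1, u)) (Function('Y')(z, u) = Mul(Mul(2, z), Add(u, 1)) = Mul(Mul(2, z), Add(1, u)) = Mul(2, z, Add(1, u)))
Function('m')(d, k) = Mul(-4, I) (Function('m')(d, k) = Mul(2, Pow(Add(-3, 2), Rational(1, 2)), Add(1, -3)) = Mul(2, Pow(-1, Rational(1, 2)), -2) = Mul(2, I, -2) = Mul(-4, I))
Add(Function('m')(Function('a')(0), 46), Mul(-1, -2880)) = Add(Mul(-4, I), Mul(-1, -2880)) = Add(Mul(-4, I), 2880) = Add(2880, Mul(-4, I))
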